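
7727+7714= 15441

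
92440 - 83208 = 9232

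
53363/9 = 5929 + 2/9 = 5929.22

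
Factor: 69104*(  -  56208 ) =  - 3884197632= - 2^8  *3^1*7^1*617^1*1171^1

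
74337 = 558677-484340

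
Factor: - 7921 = -89^2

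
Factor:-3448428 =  - 2^2*3^1 * 41^1*43^1*163^1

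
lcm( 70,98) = 490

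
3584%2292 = 1292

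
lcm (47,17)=799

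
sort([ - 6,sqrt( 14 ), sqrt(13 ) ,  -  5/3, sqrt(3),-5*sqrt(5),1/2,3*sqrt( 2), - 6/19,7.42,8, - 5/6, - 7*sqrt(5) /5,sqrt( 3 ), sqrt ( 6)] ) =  [ - 5*sqrt(5 ), - 6,-7*sqrt(5 ) /5 , - 5/3 ,-5/6,-6/19 , 1/2,sqrt (3),  sqrt(3 ), sqrt(6),  sqrt( 13) , sqrt( 14 ), 3*sqrt ( 2) , 7.42 , 8]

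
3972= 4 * 993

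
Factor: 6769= 7^1*967^1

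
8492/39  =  217 + 29/39 = 217.74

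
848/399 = 2 + 50/399 = 2.13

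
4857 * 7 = 33999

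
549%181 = 6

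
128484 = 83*1548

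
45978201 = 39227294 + 6750907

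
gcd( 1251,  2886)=3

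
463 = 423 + 40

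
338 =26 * 13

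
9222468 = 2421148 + 6801320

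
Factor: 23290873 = 23290873^1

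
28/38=14/19 = 0.74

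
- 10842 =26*(-417)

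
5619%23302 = 5619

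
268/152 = 1 + 29/38 =1.76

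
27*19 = 513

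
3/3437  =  3/3437 = 0.00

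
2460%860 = 740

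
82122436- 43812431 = 38310005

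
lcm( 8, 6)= 24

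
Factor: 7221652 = 2^2*1805413^1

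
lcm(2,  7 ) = 14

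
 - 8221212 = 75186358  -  83407570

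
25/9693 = 25/9693 = 0.00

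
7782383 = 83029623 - 75247240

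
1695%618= 459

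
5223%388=179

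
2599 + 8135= 10734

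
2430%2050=380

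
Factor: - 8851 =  - 53^1*167^1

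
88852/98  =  906  +  32/49 = 906.65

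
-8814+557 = -8257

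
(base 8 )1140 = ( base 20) 1a8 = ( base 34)hu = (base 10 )608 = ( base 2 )1001100000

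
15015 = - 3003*(-5) 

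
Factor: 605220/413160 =917/626 = 2^( - 1)*7^1*  131^1*313^( - 1)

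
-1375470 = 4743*( - 290 )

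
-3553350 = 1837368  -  5390718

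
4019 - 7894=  - 3875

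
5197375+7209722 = 12407097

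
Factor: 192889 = 192889^1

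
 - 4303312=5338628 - 9641940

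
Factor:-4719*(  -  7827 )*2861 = 105672788793 = 3^2*11^2*13^1 * 2609^1*2861^1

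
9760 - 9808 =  - 48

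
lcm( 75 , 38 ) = 2850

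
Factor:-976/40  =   - 2^1 * 5^(  -  1)*61^1 = - 122/5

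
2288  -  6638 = - 4350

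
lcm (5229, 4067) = 36603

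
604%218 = 168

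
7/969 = 7/969 = 0.01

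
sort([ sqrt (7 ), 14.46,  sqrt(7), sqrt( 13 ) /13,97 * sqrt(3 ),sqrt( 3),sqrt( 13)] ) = [ sqrt(13 ) /13,sqrt( 3), sqrt( 7),sqrt( 7),  sqrt( 13),14.46,97 * sqrt( 3 )]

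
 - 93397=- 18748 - 74649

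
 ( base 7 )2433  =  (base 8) 1612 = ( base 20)256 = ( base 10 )906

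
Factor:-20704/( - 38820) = 8/15=2^3 * 3^(- 1) * 5^(-1 )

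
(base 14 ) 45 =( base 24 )2d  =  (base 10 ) 61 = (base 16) 3d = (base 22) 2H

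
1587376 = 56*28346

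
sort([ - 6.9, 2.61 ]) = [- 6.9,2.61 ] 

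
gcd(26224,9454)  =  2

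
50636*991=50180276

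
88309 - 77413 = 10896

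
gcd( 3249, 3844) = 1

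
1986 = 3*662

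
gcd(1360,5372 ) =68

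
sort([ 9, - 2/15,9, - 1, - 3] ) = [ - 3 , - 1, - 2/15, 9,9]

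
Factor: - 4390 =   -  2^1 * 5^1 * 439^1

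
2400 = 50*48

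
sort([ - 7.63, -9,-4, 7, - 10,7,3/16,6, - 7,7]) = [ - 10,-9,  -  7.63,  -  7, - 4,3/16, 6,7,7, 7]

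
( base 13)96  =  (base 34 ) 3l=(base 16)7B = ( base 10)123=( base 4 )1323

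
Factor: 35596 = 2^2*11^1 * 809^1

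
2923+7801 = 10724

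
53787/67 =53787/67 = 802.79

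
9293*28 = 260204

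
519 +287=806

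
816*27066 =22085856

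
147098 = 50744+96354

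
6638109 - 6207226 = 430883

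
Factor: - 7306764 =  - 2^2 * 3^1*608897^1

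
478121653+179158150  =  657279803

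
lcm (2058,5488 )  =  16464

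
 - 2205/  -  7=315/1= 315.00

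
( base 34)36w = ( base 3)12002012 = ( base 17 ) CDF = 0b111001111000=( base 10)3704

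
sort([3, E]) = [ E,3 ]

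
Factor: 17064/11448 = 79/53 = 53^(-1) * 79^1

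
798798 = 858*931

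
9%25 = 9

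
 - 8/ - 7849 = 8/7849 = 0.00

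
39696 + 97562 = 137258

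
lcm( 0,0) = 0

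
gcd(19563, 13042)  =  6521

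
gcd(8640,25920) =8640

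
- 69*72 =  - 4968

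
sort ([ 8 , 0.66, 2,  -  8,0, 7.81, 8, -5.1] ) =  [-8,  -  5.1, 0, 0.66, 2, 7.81 , 8,8]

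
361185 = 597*605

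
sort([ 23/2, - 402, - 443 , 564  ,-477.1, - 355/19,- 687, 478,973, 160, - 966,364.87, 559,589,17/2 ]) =[ - 966,  -  687,-477.1, - 443, - 402, - 355/19,17/2, 23/2,160,364.87,  478,559,564,  589 , 973]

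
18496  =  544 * 34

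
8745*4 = 34980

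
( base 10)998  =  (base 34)tc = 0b1111100110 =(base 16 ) 3E6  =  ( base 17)37C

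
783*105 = 82215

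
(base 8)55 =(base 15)30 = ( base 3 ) 1200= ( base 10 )45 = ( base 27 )1I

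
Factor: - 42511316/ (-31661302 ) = 21255658/15830651= 2^1 * 233^1*45613^1*15830651^(  -  1 )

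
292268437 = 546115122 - 253846685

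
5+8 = 13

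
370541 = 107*3463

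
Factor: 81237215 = 5^1 * 16247443^1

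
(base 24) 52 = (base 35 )3H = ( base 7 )233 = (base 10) 122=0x7A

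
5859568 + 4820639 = 10680207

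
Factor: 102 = 2^1 * 3^1*17^1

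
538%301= 237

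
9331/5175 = 1 + 4156/5175 =1.80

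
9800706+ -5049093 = 4751613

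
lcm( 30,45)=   90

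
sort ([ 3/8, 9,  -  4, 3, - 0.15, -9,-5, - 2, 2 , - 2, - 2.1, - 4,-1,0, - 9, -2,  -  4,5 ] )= [- 9,  -  9, - 5,-4  , - 4, - 4, - 2.1, - 2,-2, - 2, -1, -0.15 , 0, 3/8, 2, 3, 5, 9 ] 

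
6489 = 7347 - 858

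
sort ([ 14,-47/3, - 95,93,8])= [-95, - 47/3,  8,14 , 93]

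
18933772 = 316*59917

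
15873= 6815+9058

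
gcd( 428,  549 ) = 1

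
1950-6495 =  - 4545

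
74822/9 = 8313 + 5/9 = 8313.56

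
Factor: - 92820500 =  - 2^2*5^3*185641^1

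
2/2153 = 2/2153  =  0.00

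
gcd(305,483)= 1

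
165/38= 165/38=   4.34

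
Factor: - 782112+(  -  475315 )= - 127^1*9901^1 = - 1257427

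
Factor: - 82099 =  - 19^1*29^1*149^1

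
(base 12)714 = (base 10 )1024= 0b10000000000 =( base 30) 144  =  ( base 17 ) 394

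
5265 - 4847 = 418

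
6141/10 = 6141/10 = 614.10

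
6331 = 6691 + -360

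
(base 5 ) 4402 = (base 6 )2442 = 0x25a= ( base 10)602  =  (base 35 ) h7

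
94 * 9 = 846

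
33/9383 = 3/853 = 0.00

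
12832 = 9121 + 3711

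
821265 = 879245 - 57980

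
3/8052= 1/2684  =  0.00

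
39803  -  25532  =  14271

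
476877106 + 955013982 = 1431891088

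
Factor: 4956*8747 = 43350132 = 2^2*3^1*7^1*59^1*8747^1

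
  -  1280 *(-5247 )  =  6716160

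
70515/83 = 70515/83= 849.58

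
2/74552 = 1/37276  =  0.00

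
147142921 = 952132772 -804989851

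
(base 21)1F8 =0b1011111100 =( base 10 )764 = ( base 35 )lt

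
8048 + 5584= 13632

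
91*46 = 4186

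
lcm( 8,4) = 8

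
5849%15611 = 5849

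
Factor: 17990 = 2^1*5^1*7^1  *257^1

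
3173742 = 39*81378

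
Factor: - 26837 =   -  47^1*571^1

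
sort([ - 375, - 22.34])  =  [ - 375, - 22.34] 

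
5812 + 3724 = 9536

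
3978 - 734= 3244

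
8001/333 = 889/37 = 24.03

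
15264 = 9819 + 5445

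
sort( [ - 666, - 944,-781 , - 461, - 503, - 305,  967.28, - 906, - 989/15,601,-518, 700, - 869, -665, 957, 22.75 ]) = [ - 944,-906, - 869,  -  781,-666, - 665, - 518, - 503, - 461 , - 305,  -  989/15,22.75, 601, 700, 957,967.28] 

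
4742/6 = 790 + 1/3 = 790.33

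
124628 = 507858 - 383230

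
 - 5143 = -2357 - 2786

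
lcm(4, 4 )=4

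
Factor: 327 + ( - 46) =281 =281^1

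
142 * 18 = 2556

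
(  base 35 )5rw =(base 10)7102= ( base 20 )hf2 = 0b1101110111110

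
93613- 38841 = 54772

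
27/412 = 27/412 = 0.07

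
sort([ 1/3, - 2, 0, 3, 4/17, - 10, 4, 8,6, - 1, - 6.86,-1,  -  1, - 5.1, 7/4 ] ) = [ - 10 ,-6.86, - 5.1,-2,-1,  -  1,-1 , 0,4/17,  1/3, 7/4,3,4, 6,8 ] 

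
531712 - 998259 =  - 466547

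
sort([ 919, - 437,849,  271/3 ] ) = [ - 437, 271/3, 849,919] 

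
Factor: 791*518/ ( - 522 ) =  - 204869/261  =  -  3^( - 2)*7^2*29^( - 1 )*37^1*113^1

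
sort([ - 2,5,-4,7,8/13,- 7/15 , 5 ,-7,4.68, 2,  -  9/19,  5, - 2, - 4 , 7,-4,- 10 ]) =[  -  10,  -  7, - 4, - 4, - 4 ,-2 , - 2, - 9/19, - 7/15,8/13,2,4.68, 5,5,5,7, 7] 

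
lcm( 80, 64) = 320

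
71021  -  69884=1137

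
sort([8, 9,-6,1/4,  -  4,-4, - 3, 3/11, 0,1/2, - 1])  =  [  -  6,-4,-4,-3, - 1,0,1/4,3/11 , 1/2, 8, 9] 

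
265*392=103880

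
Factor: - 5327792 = -2^4*332987^1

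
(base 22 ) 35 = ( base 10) 71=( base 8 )107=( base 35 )21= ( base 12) 5b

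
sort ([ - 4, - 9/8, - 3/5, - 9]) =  [ - 9, - 4 , - 9/8, - 3/5]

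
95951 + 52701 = 148652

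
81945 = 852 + 81093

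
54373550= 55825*974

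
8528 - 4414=4114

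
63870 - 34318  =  29552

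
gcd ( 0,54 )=54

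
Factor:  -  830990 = -2^1*5^1*23^1*3613^1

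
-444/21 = - 22 + 6/7  =  -21.14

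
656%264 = 128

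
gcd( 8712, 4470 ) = 6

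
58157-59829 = -1672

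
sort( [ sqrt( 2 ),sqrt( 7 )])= [ sqrt( 2 ),sqrt( 7 )] 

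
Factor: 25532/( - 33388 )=-13^1*17^(-1) = -  13/17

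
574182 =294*1953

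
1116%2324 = 1116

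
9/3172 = 9/3172 = 0.00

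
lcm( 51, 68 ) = 204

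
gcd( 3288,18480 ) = 24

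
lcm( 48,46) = 1104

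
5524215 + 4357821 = 9882036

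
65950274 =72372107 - 6421833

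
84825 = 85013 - 188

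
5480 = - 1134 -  - 6614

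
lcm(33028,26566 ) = 1222036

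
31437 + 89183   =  120620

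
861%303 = 255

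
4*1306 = 5224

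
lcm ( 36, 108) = 108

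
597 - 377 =220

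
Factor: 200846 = 2^1*233^1*431^1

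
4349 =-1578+5927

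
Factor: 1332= 2^2*3^2*37^1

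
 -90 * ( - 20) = 1800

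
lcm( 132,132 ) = 132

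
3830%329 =211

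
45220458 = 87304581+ - 42084123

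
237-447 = -210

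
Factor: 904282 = 2^1*347^1 * 1303^1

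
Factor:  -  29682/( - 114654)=3^1*17^1*197^( - 1) = 51/197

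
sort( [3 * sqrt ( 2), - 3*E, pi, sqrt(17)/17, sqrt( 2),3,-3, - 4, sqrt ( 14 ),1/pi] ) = [-3*E , - 4, - 3, sqrt(17 ) /17, 1/pi,sqrt (2),  3,pi, sqrt (14 ), 3* sqrt(2)]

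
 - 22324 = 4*( -5581 )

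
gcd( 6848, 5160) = 8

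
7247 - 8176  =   - 929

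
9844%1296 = 772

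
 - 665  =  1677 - 2342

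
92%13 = 1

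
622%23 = 1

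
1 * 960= 960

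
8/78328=1/9791 = 0.00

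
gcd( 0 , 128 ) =128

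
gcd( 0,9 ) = 9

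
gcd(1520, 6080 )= 1520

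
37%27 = 10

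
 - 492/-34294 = 246/17147 = 0.01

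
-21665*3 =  - 64995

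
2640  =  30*88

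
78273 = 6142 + 72131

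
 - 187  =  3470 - 3657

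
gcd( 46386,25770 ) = 5154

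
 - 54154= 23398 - 77552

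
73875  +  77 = 73952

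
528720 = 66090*8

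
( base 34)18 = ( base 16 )2A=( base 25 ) 1H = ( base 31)1B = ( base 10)42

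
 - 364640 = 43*( - 8480)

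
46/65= 46/65=   0.71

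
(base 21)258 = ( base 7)2621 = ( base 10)995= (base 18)315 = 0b1111100011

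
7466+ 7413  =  14879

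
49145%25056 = 24089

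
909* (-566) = -514494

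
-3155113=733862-3888975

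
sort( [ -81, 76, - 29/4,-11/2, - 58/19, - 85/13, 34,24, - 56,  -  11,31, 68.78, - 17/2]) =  [ - 81, - 56, - 11, - 17/2,-29/4, - 85/13, - 11/2, - 58/19,24,  31,34, 68.78, 76]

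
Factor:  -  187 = -11^1*17^1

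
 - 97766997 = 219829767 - 317596764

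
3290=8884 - 5594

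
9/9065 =9/9065 =0.00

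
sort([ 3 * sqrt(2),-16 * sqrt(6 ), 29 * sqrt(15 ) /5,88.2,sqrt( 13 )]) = [-16*sqrt(6 ), sqrt( 13),3*sqrt(2 ),29 * sqrt(15)/5, 88.2]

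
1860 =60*31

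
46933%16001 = 14931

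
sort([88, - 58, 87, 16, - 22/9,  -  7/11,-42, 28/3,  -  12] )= [-58,  -  42, - 12,  -  22/9, - 7/11 , 28/3,16 , 87, 88] 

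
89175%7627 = 5278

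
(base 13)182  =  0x113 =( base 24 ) bb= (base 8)423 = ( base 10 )275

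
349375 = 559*625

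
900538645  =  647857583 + 252681062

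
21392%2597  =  616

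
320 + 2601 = 2921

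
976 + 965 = 1941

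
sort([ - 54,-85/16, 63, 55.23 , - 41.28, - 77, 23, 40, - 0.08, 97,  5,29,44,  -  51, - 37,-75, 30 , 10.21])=[ - 77 , - 75,- 54, - 51, - 41.28, - 37, - 85/16 , - 0.08, 5,10.21,23 , 29 , 30,40, 44,55.23 , 63, 97 ] 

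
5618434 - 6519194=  -900760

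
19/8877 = 19/8877 =0.00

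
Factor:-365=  - 5^1 * 73^1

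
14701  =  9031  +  5670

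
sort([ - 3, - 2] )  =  [ - 3, - 2 ] 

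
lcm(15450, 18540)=92700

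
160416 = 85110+75306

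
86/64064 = 43/32032 = 0.00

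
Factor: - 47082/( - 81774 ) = 19/33 = 3^( - 1 )*11^( - 1) * 19^1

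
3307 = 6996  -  3689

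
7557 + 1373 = 8930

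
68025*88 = 5986200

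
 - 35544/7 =-5078 + 2/7 = - 5077.71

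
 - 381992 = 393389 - 775381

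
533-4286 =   -  3753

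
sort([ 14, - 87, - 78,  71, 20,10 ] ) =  [ - 87 , - 78 , 10,14 , 20,71]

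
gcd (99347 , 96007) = 1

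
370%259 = 111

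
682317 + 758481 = 1440798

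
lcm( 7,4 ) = 28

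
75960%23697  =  4869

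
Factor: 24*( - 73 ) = - 1752 =- 2^3*3^1*73^1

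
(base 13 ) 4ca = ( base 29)101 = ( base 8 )1512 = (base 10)842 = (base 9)1135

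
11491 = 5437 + 6054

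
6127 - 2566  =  3561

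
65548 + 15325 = 80873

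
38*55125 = 2094750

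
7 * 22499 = 157493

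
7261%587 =217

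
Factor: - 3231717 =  - 3^1 * 17^1 * 63367^1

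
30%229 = 30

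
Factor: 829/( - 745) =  - 5^( - 1) * 149^( - 1) * 829^1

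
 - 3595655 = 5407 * ( - 665)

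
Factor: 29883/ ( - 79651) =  - 3^1*7^1*11^( - 1)*13^( - 1)*557^( - 1 )*1423^1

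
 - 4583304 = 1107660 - 5690964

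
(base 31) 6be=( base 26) 91b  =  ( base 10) 6121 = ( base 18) 10g1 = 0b1011111101001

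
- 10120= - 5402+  - 4718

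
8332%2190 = 1762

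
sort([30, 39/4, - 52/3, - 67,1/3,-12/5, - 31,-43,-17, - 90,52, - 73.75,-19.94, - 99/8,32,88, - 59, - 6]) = [ - 90,- 73.75,  -  67, - 59, - 43 , - 31,  -  19.94, - 52/3 , - 17, - 99/8,  -  6, - 12/5, 1/3,39/4,30,32,52,  88]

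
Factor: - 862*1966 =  - 1694692 = -  2^2*431^1*983^1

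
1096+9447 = 10543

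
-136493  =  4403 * ( - 31)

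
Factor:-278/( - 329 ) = 2^1*7^(-1)*47^(-1)*139^1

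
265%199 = 66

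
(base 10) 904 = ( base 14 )488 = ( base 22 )1j2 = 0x388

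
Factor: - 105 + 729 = 624 = 2^4*3^1*13^1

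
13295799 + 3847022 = 17142821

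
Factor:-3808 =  - 2^5*7^1*17^1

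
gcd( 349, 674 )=1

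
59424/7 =59424/7 =8489.14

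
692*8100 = 5605200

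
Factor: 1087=1087^1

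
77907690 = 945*82442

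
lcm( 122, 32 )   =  1952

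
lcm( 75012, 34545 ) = 2625420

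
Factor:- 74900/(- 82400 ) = 2^( - 3 )*7^1 * 103^ ( - 1)*107^1 = 749/824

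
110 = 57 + 53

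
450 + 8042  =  8492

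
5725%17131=5725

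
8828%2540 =1208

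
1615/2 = 807  +  1/2 = 807.50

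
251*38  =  9538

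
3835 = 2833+1002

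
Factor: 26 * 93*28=67704 = 2^3* 3^1 * 7^1*13^1*31^1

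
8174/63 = 8174/63 = 129.75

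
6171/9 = 685 + 2/3 = 685.67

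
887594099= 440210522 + 447383577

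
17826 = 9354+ 8472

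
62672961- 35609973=27062988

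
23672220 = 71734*330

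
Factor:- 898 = -2^1*449^1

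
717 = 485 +232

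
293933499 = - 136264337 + 430197836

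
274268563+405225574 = 679494137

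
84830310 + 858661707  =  943492017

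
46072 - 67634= -21562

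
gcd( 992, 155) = 31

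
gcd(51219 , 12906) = 27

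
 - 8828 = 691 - 9519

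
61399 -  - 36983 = 98382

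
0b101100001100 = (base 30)348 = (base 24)4lk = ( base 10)2828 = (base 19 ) 7fg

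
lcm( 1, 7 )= 7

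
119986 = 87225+32761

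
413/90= 4 + 53/90 = 4.59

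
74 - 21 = 53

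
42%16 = 10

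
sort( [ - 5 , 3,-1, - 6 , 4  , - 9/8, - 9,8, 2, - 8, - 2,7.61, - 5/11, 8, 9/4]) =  [ - 9, - 8,-6, - 5, - 2, - 9/8, - 1,- 5/11,2, 9/4, 3, 4,  7.61, 8, 8 ] 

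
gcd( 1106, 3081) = 79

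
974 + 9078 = 10052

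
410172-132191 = 277981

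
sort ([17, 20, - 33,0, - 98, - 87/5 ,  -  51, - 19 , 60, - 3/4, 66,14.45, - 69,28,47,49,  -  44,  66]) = [ -98,-69, - 51, -44,-33, - 19, - 87/5, - 3/4,0,14.45, 17,20,28,47, 49, 60, 66,66]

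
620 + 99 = 719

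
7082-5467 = 1615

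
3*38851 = 116553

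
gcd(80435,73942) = 1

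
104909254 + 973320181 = 1078229435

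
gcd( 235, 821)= 1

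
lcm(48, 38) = 912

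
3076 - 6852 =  - 3776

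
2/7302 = 1/3651 = 0.00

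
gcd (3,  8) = 1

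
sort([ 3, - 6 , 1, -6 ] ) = [- 6, - 6, 1 , 3 ] 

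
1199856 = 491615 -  - 708241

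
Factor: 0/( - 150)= 0^1  =  0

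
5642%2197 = 1248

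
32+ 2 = 34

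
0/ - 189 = 0/1=- 0.00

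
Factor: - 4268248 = - 2^3*23^1 * 23197^1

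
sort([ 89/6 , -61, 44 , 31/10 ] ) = [ - 61,  31/10, 89/6,44 ]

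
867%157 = 82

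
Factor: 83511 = 3^4*1031^1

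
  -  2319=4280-6599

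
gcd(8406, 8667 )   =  9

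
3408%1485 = 438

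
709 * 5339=3785351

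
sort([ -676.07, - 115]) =[ - 676.07, - 115 ]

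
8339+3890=12229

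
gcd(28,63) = 7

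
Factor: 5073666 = 2^1*3^1*13^1*29^1*2243^1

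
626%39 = 2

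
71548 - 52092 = 19456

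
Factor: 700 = 2^2*5^2*7^1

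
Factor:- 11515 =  - 5^1*7^2*47^1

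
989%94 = 49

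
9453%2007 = 1425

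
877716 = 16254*54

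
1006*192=193152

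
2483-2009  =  474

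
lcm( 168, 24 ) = 168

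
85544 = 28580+56964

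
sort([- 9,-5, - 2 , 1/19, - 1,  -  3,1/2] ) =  [ - 9, - 5 , - 3 , - 2, - 1,1/19,1/2]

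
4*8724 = 34896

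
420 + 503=923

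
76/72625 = 76/72625 = 0.00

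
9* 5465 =49185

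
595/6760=119/1352 = 0.09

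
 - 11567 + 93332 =81765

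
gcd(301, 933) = 1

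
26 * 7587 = 197262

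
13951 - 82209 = - 68258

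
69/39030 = 23/13010=0.00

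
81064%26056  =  2896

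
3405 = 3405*1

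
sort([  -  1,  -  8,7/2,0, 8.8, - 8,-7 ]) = [ - 8 ,-8, - 7, - 1,  0,7/2,8.8 ] 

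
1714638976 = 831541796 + 883097180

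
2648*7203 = 19073544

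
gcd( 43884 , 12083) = 1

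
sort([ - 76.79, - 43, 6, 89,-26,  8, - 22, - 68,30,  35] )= [ - 76.79, - 68,-43,  -  26 ,  -  22,6, 8, 30, 35, 89]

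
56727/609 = 93 + 30/203=93.15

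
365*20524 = 7491260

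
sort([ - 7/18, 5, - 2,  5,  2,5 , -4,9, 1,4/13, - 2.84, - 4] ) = [ - 4, - 4, - 2.84, - 2, - 7/18,4/13,  1, 2, 5, 5,5,9]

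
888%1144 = 888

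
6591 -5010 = 1581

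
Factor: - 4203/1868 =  - 9/4 =-2^( - 2 )*3^2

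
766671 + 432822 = 1199493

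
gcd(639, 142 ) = 71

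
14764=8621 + 6143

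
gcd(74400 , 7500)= 300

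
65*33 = 2145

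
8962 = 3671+5291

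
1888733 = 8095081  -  6206348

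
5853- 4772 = 1081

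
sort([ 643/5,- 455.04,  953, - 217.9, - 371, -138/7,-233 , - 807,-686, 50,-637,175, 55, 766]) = [ - 807 , - 686, - 637,-455.04,- 371,  -  233, - 217.9, -138/7,  50, 55, 643/5, 175, 766,953]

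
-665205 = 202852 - 868057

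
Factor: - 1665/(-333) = 5= 5^1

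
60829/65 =60829/65 = 935.83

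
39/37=1  +  2/37 =1.05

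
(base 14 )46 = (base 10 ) 62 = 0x3E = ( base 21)2K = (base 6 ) 142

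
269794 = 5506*49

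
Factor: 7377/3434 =2^( - 1)*3^1*17^( - 1 )  *101^(-1) *2459^1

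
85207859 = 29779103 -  - 55428756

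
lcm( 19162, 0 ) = 0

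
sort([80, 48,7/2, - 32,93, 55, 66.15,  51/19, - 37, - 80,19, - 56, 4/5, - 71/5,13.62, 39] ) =[ - 80, - 56, - 37, - 32,- 71/5 , 4/5, 51/19, 7/2,  13.62, 19,39,48, 55, 66.15,80,93] 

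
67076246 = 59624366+7451880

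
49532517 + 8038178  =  57570695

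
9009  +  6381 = 15390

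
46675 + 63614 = 110289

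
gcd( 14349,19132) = 4783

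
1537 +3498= 5035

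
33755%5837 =4570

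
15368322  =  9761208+5607114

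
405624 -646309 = -240685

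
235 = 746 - 511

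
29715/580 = 5943/116 = 51.23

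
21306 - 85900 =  - 64594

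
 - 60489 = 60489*( -1 )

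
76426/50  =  1528 + 13/25=1528.52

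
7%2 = 1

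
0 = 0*( - 208) 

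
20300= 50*406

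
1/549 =1/549  =  0.00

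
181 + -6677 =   -  6496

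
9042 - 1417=7625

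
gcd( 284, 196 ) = 4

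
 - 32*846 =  - 27072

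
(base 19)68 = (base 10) 122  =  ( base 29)46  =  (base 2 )1111010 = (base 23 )57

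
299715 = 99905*3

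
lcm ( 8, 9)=72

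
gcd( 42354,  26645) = 1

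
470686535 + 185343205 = 656029740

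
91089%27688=8025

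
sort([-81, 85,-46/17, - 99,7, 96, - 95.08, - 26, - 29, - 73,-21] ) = [  -  99, -95.08,-81, - 73,  -  29,-26, - 21, -46/17, 7,85, 96] 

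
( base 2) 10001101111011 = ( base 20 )12e3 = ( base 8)21573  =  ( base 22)igj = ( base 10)9083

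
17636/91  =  193  +  73/91 = 193.80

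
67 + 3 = 70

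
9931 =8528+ 1403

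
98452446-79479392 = 18973054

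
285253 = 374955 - 89702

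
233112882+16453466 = 249566348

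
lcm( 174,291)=16878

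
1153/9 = 128 +1/9 = 128.11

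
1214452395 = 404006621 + 810445774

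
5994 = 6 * 999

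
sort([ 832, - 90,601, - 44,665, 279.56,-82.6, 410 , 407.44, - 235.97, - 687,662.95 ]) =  [-687 , - 235.97, - 90, - 82.6, - 44,279.56,407.44 , 410,  601, 662.95,665,  832]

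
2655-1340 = 1315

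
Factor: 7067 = 37^1*191^1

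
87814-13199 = 74615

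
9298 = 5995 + 3303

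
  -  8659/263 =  - 33 + 20/263= - 32.92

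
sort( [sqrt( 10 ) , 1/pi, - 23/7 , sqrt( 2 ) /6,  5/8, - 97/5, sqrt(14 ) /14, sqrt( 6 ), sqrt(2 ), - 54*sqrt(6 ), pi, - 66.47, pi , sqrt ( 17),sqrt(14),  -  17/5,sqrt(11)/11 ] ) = [ - 54*sqrt( 6 ), - 66.47,-97/5,-17/5, - 23/7,sqrt(2 ) /6,sqrt( 14 )/14,sqrt(11 )/11, 1/pi, 5/8, sqrt( 2 ), sqrt( 6), pi , pi,  sqrt(10), sqrt( 14),sqrt(17) ] 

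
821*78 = 64038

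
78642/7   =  11234  +  4/7 = 11234.57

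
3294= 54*61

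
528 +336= 864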